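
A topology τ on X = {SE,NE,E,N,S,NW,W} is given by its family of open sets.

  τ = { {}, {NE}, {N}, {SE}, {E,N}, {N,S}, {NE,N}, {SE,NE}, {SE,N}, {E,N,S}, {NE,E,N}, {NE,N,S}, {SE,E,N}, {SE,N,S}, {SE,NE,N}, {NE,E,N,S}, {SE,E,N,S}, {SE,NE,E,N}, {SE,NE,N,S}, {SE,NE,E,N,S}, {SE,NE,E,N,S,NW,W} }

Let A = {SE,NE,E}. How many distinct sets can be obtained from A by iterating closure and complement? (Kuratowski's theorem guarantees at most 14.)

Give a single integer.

cl via duality: int({N,S,NW,W}) = {N,S}, so X∖{N,S} = {SE,NE,E,NW,W}
Write k for closure, c for complement:
  1. A     = {SE,NE,E}
  2. kA    = {SE,NE,E,NW,W}
  3. cA    = {N,S,NW,W}
  4. ckA   = {N,S}
  5. kcA   = {E,N,S,NW,W}
  6. ckcA  = {SE,NE}
  7. kckcA = {SE,NE,NW,W}
  8. ckckcA = {E,N,S}
applying k or c yields no new set

8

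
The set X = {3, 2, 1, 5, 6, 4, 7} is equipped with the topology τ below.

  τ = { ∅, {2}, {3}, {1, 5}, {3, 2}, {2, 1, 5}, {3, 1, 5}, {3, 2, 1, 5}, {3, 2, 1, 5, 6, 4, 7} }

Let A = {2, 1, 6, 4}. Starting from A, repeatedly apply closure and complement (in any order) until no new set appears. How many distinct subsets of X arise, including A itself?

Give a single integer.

X∖A={3, 5, 7}, int(X∖A)={3}, hence cl(A)={2, 1, 5, 6, 4, 7}
Orbit (k=closure, c=complement):
  1. A     = {2, 1, 6, 4}
  2. kA    = {2, 1, 5, 6, 4, 7}
  3. cA    = {3, 5, 7}
  4. ckA   = {3}
  5. kcA   = {3, 1, 5, 6, 4, 7}
  6. kckA  = {3, 6, 4, 7}
  7. ckcA  = {2}
  8. ckckA = {2, 1, 5}
  9. kckcA = {2, 6, 4, 7}
  10. ckckcA = {3, 1, 5}
(closed under both — stop)

10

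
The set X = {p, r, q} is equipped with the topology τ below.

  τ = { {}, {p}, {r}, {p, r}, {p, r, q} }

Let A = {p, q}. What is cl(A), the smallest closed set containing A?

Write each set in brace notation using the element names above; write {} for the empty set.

{p, q}

complement {r}; its interior {r}; cl(A) = X∖{r} = {p, q}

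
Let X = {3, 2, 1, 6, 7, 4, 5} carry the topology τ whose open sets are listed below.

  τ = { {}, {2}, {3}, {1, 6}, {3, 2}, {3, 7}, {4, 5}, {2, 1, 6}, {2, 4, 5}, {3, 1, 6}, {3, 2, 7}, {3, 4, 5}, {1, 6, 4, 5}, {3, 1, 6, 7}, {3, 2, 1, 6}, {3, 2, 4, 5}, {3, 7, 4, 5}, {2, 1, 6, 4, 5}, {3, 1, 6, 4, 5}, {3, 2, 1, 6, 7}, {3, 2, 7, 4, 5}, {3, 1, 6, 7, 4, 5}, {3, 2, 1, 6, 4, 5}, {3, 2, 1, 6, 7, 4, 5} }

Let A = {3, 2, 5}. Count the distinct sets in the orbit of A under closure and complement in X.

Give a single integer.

cl via duality: int({1, 6, 7, 4}) = {1, 6}, so X∖{1, 6} = {3, 2, 7, 4, 5}
Write k for closure, c for complement:
  1. A     = {3, 2, 5}
  2. kA    = {3, 2, 7, 4, 5}
  3. cA    = {1, 6, 7, 4}
  4. ckA   = {1, 6}
  5. kcA   = {1, 6, 7, 4, 5}
  6. ckcA  = {3, 2}
  7. kckcA = {3, 2, 7}
  8. ckckcA = {1, 6, 4, 5}
applying k or c yields no new set

8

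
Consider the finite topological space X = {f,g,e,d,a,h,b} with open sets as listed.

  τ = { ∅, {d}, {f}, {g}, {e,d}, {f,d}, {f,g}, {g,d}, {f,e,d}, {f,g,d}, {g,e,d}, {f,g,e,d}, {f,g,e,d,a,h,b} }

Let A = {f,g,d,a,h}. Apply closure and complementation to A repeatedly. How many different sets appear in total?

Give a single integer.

closure: X∖int(X∖A) = X∖∅ = {f,g,e,d,a,h,b}
Let k=closure and c=complement:
  1. A     = {f,g,d,a,h}
  2. kA    = {f,g,e,d,a,h,b}
  3. cA    = {e,b}
  4. ckA   = ∅
  5. kcA   = {e,a,h,b}
  6. ckcA  = {f,g,d}
— saturated at 6

6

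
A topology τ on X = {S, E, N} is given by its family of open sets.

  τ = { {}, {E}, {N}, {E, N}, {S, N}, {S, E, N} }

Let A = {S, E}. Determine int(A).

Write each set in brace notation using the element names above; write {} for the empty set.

interior: largest open inside A is {E} (from {}, {E})

{E}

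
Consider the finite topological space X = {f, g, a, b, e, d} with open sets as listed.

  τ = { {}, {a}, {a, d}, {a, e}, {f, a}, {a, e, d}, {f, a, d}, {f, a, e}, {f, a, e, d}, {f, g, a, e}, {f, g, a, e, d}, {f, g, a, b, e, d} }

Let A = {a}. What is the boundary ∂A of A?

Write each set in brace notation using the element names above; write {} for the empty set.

U open, U⊆A: {}, {a}. int(A) = ⋃ = {a}
X∖A={f, g, b, e, d}, int(X∖A)={}, hence cl(A)={f, g, a, b, e, d}
∂A: remove int from cl → {f, g, b, e, d}

{f, g, b, e, d}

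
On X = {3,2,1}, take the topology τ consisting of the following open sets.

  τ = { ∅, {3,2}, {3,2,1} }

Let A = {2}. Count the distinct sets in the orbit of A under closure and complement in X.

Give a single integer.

4

X∖A={3,1}, int(X∖A)=∅, hence cl(A)={3,2,1}
Orbit (k=closure, c=complement):
  1. A     = {2}
  2. kA    = {3,2,1}
  3. cA    = {3,1}
  4. ckA   = ∅
(closed under both — stop)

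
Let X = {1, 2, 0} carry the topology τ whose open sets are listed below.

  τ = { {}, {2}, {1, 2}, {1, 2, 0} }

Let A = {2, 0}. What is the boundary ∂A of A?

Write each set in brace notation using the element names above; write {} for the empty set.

{1, 0}

opens ⊆ A: {}, {2}; union → int = {2}
complement {1}; its interior {}; cl(A) = X∖{} = {1, 2, 0}
boundary = {1, 2, 0} ∖ {2} = {1, 0}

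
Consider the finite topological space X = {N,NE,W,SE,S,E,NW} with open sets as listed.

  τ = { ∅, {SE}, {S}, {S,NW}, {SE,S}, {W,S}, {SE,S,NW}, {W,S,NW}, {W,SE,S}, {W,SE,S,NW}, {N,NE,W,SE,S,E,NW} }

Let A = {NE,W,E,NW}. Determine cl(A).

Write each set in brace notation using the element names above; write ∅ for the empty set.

{N,NE,W,E,NW}

X∖A={N,SE,S}, int(X∖A)={SE,S}, hence cl(A)={N,NE,W,E,NW}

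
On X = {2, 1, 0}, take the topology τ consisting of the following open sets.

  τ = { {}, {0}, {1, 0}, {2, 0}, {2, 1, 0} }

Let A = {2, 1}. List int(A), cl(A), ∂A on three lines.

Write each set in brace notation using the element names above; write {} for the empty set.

int(A) = {}
cl(A)  = {2, 1}
∂A     = {2, 1}

U open, U⊆A: {}. int(A) = ⋃ = {}
X∖A={0}, int(X∖A)={0}, hence cl(A)={2, 1}
∂A: remove int from cl → {2, 1}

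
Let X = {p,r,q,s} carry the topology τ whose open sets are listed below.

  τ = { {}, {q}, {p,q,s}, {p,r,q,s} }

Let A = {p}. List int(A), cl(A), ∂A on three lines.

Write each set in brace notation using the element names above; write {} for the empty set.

int(A) = {}
cl(A)  = {p,r,s}
∂A     = {p,r,s}

interior: largest open inside A is {} (from {})
cl via duality: int({r,q,s}) = {q}, so X∖{q} = {p,r,s}
cl∖int = {p,r,s}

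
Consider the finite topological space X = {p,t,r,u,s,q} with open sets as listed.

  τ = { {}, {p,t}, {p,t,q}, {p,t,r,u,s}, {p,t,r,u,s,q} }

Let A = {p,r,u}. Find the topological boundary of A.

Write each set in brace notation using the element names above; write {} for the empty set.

open subsets of A: {}; so int(A) = {}
closure: X∖int(X∖A) = X∖{} = {p,t,r,u,s,q}
∂A = {p,t,r,u,s,q} minus {} = {p,t,r,u,s,q}

{p,t,r,u,s,q}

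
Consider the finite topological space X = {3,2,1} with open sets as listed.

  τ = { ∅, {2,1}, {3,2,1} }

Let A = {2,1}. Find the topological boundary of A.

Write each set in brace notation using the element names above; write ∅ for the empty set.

{3}

open subsets of A: ∅, {2,1}; so int(A) = {2,1}
closure: X∖int(X∖A) = X∖∅ = {3,2,1}
∂A = {3,2,1} minus {2,1} = {3}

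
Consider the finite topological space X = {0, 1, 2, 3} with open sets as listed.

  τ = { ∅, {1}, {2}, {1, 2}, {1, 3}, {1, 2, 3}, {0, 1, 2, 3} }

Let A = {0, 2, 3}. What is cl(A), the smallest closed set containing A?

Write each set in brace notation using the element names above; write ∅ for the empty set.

X∖A={1}, int(X∖A)={1}, hence cl(A)={0, 2, 3}

{0, 2, 3}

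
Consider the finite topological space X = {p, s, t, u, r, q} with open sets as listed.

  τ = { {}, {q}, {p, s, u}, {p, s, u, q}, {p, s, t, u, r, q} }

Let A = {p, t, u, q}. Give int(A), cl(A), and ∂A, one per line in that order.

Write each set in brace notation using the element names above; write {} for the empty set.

int(A) = {q}
cl(A)  = {p, s, t, u, r, q}
∂A     = {p, s, t, u, r}

U open, U⊆A: {}, {q}. int(A) = ⋃ = {q}
X∖A={s, r}, int(X∖A)={}, hence cl(A)={p, s, t, u, r, q}
∂A: remove int from cl → {p, s, t, u, r}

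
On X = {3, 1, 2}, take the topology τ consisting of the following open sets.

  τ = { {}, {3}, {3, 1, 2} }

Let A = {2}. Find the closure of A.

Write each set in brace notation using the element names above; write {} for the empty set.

X∖A={3, 1}, int(X∖A)={3}, hence cl(A)={1, 2}

{1, 2}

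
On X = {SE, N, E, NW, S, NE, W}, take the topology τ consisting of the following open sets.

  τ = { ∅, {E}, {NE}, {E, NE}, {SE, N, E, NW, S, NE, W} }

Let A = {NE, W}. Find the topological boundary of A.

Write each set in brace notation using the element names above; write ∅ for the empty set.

interior: largest open inside A is {NE} (from ∅, {NE})
cl via duality: int({SE, N, E, NW, S}) = {E}, so X∖{E} = {SE, N, NW, S, NE, W}
cl∖int = {SE, N, NW, S, W}

{SE, N, NW, S, W}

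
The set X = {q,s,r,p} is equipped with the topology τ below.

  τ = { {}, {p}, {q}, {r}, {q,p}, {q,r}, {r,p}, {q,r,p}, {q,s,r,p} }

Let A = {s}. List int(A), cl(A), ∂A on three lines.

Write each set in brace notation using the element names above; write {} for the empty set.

int(A) = {}
cl(A)  = {s}
∂A     = {s}

U open, U⊆A: {}. int(A) = ⋃ = {}
X∖A={q,r,p}, int(X∖A)={q,r,p}, hence cl(A)={s}
∂A: remove int from cl → {s}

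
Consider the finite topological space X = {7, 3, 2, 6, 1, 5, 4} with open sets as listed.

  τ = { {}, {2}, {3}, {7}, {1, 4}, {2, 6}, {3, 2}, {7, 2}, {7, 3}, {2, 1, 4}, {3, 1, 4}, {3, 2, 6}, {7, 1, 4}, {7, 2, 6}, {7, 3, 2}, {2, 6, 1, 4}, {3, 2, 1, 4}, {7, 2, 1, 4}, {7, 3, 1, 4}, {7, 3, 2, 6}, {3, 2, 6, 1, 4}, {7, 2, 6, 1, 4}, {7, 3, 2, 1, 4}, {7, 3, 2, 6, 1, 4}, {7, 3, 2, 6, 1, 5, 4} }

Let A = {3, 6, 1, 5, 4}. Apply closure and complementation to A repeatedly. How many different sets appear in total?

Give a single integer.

X∖A={7, 2}, int(X∖A)={7, 2}, hence cl(A)={3, 6, 1, 5, 4}
Orbit (k=closure, c=complement):
  1. A     = {3, 6, 1, 5, 4}
  2. cA    = {7, 2}
  3. kcA   = {7, 2, 6, 5}
  4. ckcA  = {3, 1, 4}
  5. kckcA = {3, 1, 5, 4}
  6. ckckcA = {7, 2, 6}
(closed under both — stop)

6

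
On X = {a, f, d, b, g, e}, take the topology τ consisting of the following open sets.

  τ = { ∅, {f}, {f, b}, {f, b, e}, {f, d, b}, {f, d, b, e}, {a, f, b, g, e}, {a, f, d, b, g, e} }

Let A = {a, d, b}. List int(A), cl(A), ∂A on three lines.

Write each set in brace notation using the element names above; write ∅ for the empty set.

opens ⊆ A: ∅; union → int = ∅
complement {f, g, e}; its interior {f}; cl(A) = X∖{f} = {a, d, b, g, e}
boundary = {a, d, b, g, e} ∖ ∅ = {a, d, b, g, e}

int(A) = ∅
cl(A)  = {a, d, b, g, e}
∂A     = {a, d, b, g, e}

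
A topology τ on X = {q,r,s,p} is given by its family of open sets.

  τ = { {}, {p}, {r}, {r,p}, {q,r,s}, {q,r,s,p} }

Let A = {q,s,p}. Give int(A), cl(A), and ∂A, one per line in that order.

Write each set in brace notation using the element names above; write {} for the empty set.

open subsets of A: {}, {p}; so int(A) = {p}
closure: X∖int(X∖A) = X∖{r} = {q,s,p}
∂A = {q,s,p} minus {p} = {q,s}

int(A) = {p}
cl(A)  = {q,s,p}
∂A     = {q,s}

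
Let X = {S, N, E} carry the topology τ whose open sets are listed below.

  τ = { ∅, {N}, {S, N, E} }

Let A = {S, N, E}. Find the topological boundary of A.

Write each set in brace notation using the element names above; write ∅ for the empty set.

∅

U open, U⊆A: ∅, {N}, {S, N, E}. int(A) = ⋃ = {S, N, E}
X∖A=∅, int(X∖A)=∅, hence cl(A)={S, N, E}
∂A: remove int from cl → ∅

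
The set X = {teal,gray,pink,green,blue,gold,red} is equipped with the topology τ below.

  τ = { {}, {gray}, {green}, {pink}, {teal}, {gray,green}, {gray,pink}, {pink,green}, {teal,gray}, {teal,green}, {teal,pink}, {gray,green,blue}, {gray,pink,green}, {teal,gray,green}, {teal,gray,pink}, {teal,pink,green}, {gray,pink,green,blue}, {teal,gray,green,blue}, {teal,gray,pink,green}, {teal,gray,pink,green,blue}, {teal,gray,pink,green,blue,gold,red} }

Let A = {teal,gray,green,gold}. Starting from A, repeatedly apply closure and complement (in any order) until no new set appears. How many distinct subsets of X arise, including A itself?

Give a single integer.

X∖A={pink,blue,red}, int(X∖A)={pink}, hence cl(A)={teal,gray,green,blue,gold,red}
Orbit (k=closure, c=complement):
  1. A     = {teal,gray,green,gold}
  2. kA    = {teal,gray,green,blue,gold,red}
  3. cA    = {pink,blue,red}
  4. ckA   = {pink}
  5. kcA   = {pink,blue,gold,red}
  6. kckA  = {pink,gold,red}
  7. ckcA  = {teal,gray,green}
  8. ckckA = {teal,gray,green,blue}
(closed under both — stop)

8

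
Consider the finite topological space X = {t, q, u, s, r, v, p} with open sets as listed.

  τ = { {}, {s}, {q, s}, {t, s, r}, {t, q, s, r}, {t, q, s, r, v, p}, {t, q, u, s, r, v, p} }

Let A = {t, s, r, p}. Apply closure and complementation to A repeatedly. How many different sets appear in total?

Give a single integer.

6

complement {q, u, v}; its interior {}; cl(A) = X∖{} = {t, q, u, s, r, v, p}
With k = closure, c = complement:
  1. A     = {t, s, r, p}
  2. kA    = {t, q, u, s, r, v, p}
  3. cA    = {q, u, v}
  4. ckA   = {}
  5. kcA   = {q, u, v, p}
  6. ckcA  = {t, s, r}
k, c of each give nothing new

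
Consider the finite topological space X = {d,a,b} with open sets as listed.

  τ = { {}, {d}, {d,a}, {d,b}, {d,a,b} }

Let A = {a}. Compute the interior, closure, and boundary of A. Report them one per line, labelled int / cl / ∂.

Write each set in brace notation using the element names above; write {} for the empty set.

int(A) = {}
cl(A)  = {a}
∂A     = {a}

U open, U⊆A: {}. int(A) = ⋃ = {}
X∖A={d,b}, int(X∖A)={d,b}, hence cl(A)={a}
∂A: remove int from cl → {a}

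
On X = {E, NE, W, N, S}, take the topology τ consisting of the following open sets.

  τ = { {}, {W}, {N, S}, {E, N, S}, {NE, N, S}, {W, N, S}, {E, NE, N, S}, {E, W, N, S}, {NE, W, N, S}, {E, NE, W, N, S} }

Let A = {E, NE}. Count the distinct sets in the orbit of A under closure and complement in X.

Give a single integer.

closure: X∖int(X∖A) = X∖{W, N, S} = {E, NE}
Let k=closure and c=complement:
  1. A     = {E, NE}
  2. cA    = {W, N, S}
  3. kcA   = {E, NE, W, N, S}
  4. ckcA  = {}
— saturated at 4

4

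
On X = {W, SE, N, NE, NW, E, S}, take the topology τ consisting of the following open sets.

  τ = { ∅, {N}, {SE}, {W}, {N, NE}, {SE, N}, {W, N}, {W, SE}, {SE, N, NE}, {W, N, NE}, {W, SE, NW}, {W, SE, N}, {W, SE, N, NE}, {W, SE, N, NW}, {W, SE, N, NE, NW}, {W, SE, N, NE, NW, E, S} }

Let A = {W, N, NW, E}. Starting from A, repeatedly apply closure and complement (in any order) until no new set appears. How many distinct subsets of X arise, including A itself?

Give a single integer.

8

cl via duality: int({SE, NE, S}) = {SE}, so X∖{SE} = {W, N, NE, NW, E, S}
Write k for closure, c for complement:
  1. A     = {W, N, NW, E}
  2. kA    = {W, N, NE, NW, E, S}
  3. cA    = {SE, NE, S}
  4. ckA   = {SE}
  5. kcA   = {SE, NE, NW, E, S}
  6. kckA  = {SE, NW, E, S}
  7. ckcA  = {W, N}
  8. ckckA = {W, N, NE}
applying k or c yields no new set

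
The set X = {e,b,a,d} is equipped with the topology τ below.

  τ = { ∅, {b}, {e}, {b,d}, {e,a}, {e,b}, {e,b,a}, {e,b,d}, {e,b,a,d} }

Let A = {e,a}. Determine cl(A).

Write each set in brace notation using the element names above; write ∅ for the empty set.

{e,a}

complement {b,d}; its interior {b,d}; cl(A) = X∖{b,d} = {e,a}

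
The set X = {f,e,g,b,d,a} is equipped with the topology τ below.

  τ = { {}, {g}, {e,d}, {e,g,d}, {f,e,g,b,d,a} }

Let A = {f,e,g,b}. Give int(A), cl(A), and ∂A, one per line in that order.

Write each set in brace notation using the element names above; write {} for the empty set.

int(A) = {g}
cl(A)  = {f,e,g,b,d,a}
∂A     = {f,e,b,d,a}

opens ⊆ A: {}, {g}; union → int = {g}
complement {d,a}; its interior {}; cl(A) = X∖{} = {f,e,g,b,d,a}
boundary = {f,e,g,b,d,a} ∖ {g} = {f,e,b,d,a}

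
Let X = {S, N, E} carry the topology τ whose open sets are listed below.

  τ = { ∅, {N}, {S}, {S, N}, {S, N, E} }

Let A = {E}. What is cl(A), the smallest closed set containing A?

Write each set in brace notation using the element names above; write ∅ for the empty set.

{E}

X∖A={S, N}, int(X∖A)={S, N}, hence cl(A)={E}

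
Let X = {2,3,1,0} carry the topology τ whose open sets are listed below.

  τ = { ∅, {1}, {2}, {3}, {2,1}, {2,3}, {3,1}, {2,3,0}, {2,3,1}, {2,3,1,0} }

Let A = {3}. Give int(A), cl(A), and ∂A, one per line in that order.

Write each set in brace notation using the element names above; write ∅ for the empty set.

int(A) = {3}
cl(A)  = {3,0}
∂A     = {0}

opens ⊆ A: ∅, {3}; union → int = {3}
complement {2,1,0}; its interior {2,1}; cl(A) = X∖{2,1} = {3,0}
boundary = {3,0} ∖ {3} = {0}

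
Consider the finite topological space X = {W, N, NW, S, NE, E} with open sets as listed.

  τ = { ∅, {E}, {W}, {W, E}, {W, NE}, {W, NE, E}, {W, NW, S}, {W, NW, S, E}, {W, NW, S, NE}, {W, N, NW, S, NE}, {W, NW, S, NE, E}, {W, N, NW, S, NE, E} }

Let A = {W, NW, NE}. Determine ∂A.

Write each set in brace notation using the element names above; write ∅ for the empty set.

{N, NW, S}

interior: largest open inside A is {W, NE} (from ∅, {W}, {W, NE})
cl via duality: int({N, S, E}) = {E}, so X∖{E} = {W, N, NW, S, NE}
cl∖int = {N, NW, S}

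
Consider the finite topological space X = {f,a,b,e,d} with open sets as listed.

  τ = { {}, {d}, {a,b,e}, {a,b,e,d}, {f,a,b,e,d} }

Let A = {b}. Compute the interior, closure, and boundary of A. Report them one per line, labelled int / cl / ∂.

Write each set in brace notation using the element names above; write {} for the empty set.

int(A) = {}
cl(A)  = {f,a,b,e}
∂A     = {f,a,b,e}

interior: largest open inside A is {} (from {})
cl via duality: int({f,a,e,d}) = {d}, so X∖{d} = {f,a,b,e}
cl∖int = {f,a,b,e}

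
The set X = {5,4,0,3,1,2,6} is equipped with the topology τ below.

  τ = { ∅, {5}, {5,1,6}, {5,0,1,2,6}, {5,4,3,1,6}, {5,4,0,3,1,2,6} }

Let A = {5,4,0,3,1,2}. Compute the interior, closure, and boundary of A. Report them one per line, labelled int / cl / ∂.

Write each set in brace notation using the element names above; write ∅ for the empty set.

open subsets of A: ∅, {5}; so int(A) = {5}
closure: X∖int(X∖A) = X∖∅ = {5,4,0,3,1,2,6}
∂A = {5,4,0,3,1,2,6} minus {5} = {4,0,3,1,2,6}

int(A) = {5}
cl(A)  = {5,4,0,3,1,2,6}
∂A     = {4,0,3,1,2,6}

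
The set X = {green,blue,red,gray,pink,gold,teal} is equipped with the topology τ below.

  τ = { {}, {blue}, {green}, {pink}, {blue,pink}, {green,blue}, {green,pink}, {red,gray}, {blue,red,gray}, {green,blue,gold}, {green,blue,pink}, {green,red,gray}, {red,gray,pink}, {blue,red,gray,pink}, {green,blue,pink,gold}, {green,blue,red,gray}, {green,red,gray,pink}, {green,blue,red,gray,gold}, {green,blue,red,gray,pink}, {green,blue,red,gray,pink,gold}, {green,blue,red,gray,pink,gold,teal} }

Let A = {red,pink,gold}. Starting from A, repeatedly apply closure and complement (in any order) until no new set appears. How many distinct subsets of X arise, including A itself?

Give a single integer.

X∖A={green,blue,gray,teal}, int(X∖A)={green,blue}, hence cl(A)={red,gray,pink,gold,teal}
Orbit (k=closure, c=complement):
  1. A     = {red,pink,gold}
  2. kA    = {red,gray,pink,gold,teal}
  3. cA    = {green,blue,gray,teal}
  4. ckA   = {green,blue}
  5. kcA   = {green,blue,red,gray,gold,teal}
  6. kckA  = {green,blue,gold,teal}
  7. ckcA  = {pink}
  8. ckckA = {red,gray,pink}
  9. kckcA = {pink,teal}
  10. kckckA = {red,gray,pink,teal}
  11. ckckcA = {green,blue,red,gray,gold}
  12. ckckckA = {green,blue,gold}
(closed under both — stop)

12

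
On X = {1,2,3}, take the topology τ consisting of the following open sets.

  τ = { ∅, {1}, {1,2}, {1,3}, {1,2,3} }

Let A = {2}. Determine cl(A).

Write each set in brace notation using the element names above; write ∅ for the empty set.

{2}

X∖A={1,3}, int(X∖A)={1,3}, hence cl(A)={2}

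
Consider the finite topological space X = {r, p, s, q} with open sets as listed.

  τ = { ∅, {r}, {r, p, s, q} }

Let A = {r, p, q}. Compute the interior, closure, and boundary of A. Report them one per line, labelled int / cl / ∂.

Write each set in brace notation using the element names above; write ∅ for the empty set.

opens ⊆ A: ∅, {r}; union → int = {r}
complement {s}; its interior ∅; cl(A) = X∖∅ = {r, p, s, q}
boundary = {r, p, s, q} ∖ {r} = {p, s, q}

int(A) = {r}
cl(A)  = {r, p, s, q}
∂A     = {p, s, q}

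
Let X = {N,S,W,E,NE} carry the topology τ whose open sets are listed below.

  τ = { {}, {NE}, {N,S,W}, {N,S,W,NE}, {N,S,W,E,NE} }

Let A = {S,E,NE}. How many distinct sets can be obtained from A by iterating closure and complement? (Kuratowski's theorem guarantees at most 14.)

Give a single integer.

8

X∖A={N,W}, int(X∖A)={}, hence cl(A)={N,S,W,E,NE}
Orbit (k=closure, c=complement):
  1. A     = {S,E,NE}
  2. kA    = {N,S,W,E,NE}
  3. cA    = {N,W}
  4. ckA   = {}
  5. kcA   = {N,S,W,E}
  6. ckcA  = {NE}
  7. kckcA = {E,NE}
  8. ckckcA = {N,S,W}
(closed under both — stop)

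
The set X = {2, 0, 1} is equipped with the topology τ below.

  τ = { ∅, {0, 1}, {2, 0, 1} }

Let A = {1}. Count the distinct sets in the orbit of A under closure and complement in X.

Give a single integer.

closure: X∖int(X∖A) = X∖∅ = {2, 0, 1}
Let k=closure and c=complement:
  1. A     = {1}
  2. kA    = {2, 0, 1}
  3. cA    = {2, 0}
  4. ckA   = ∅
— saturated at 4

4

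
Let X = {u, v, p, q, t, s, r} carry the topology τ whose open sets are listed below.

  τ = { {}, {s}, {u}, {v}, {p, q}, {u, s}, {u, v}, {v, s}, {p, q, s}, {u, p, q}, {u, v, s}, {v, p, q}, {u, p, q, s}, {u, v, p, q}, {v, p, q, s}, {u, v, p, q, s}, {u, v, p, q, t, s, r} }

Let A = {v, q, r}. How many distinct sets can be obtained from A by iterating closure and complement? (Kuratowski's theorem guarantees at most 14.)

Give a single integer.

10

X∖A={u, p, t, s}, int(X∖A)={u, s}, hence cl(A)={v, p, q, t, r}
Orbit (k=closure, c=complement):
  1. A     = {v, q, r}
  2. kA    = {v, p, q, t, r}
  3. cA    = {u, p, t, s}
  4. ckA   = {u, s}
  5. kcA   = {u, p, q, t, s, r}
  6. kckA  = {u, t, s, r}
  7. ckcA  = {v}
  8. ckckA = {v, p, q}
  9. kckcA = {v, t, r}
  10. ckckcA = {u, p, q, s}
(closed under both — stop)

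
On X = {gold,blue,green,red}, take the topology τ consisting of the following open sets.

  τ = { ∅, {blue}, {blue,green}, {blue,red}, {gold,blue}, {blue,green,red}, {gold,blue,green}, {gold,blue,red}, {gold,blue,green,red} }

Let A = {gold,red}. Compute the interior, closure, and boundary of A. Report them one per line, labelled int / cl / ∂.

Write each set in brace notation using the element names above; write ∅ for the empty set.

int(A) = ∅
cl(A)  = {gold,red}
∂A     = {gold,red}

U open, U⊆A: ∅. int(A) = ⋃ = ∅
X∖A={blue,green}, int(X∖A)={blue,green}, hence cl(A)={gold,red}
∂A: remove int from cl → {gold,red}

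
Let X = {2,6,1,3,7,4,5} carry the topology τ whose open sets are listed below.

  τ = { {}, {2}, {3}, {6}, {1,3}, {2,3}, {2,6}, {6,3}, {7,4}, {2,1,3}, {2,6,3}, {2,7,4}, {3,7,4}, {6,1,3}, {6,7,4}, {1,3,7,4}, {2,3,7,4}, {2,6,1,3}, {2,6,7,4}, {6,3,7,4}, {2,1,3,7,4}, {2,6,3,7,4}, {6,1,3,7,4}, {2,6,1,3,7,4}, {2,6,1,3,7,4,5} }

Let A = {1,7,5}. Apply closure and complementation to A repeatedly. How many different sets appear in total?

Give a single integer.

10

X∖A={2,6,3,4}, int(X∖A)={2,6,3}, hence cl(A)={1,7,4,5}
Orbit (k=closure, c=complement):
  1. A     = {1,7,5}
  2. kA    = {1,7,4,5}
  3. cA    = {2,6,3,4}
  4. ckA   = {2,6,3}
  5. kcA   = {2,6,1,3,7,4,5}
  6. kckA  = {2,6,1,3,5}
  7. ckcA  = {}
  8. ckckA = {7,4}
  9. kckckA = {7,4,5}
  10. ckckckA = {2,6,1,3}
(closed under both — stop)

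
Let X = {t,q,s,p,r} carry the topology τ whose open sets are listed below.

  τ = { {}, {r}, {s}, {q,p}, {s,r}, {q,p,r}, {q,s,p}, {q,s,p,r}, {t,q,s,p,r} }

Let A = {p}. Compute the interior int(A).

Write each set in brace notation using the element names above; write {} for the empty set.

{}

interior: largest open inside A is {} (from {})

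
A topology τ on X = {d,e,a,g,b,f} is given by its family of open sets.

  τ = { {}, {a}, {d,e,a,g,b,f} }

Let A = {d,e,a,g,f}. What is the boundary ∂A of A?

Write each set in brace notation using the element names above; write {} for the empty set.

{d,e,g,b,f}

opens ⊆ A: {}, {a}; union → int = {a}
complement {b}; its interior {}; cl(A) = X∖{} = {d,e,a,g,b,f}
boundary = {d,e,a,g,b,f} ∖ {a} = {d,e,g,b,f}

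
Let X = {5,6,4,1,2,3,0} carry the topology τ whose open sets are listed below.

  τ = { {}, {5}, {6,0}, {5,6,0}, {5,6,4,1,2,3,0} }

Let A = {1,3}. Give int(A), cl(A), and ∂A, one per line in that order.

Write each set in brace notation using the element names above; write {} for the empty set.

opens ⊆ A: {}; union → int = {}
complement {5,6,4,2,0}; its interior {5,6,0}; cl(A) = X∖{5,6,0} = {4,1,2,3}
boundary = {4,1,2,3} ∖ {} = {4,1,2,3}

int(A) = {}
cl(A)  = {4,1,2,3}
∂A     = {4,1,2,3}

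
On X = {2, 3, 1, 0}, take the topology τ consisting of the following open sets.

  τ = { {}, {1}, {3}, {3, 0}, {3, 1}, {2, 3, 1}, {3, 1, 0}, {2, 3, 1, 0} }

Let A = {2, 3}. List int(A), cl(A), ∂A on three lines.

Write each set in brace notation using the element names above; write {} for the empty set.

int(A) = {3}
cl(A)  = {2, 3, 0}
∂A     = {2, 0}

interior: largest open inside A is {3} (from {}, {3})
cl via duality: int({1, 0}) = {1}, so X∖{1} = {2, 3, 0}
cl∖int = {2, 0}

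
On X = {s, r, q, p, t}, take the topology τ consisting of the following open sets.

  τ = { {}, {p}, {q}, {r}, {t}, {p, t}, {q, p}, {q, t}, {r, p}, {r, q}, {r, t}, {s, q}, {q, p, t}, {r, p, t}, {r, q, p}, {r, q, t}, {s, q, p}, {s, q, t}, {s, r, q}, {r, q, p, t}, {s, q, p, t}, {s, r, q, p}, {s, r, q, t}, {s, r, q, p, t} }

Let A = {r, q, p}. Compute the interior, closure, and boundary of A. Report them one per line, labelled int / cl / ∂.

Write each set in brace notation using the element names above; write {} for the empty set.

int(A) = {r, q, p}
cl(A)  = {s, r, q, p}
∂A     = {s}

interior: largest open inside A is {r, q, p} (from {}, {p}, {q}, {r}, {r, q}, {q, p}, {r, p}, {r, q, p})
cl via duality: int({s, t}) = {t}, so X∖{t} = {s, r, q, p}
cl∖int = {s}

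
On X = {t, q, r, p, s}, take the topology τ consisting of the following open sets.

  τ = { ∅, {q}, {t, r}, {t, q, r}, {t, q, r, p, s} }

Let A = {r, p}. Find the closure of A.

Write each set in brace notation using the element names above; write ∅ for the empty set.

{t, r, p, s}

X∖A={t, q, s}, int(X∖A)={q}, hence cl(A)={t, r, p, s}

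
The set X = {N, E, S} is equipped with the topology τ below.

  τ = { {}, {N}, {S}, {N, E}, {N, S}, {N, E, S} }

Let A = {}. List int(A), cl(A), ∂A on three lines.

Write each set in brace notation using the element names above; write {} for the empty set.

int(A) = {}
cl(A)  = {}
∂A     = {}

opens ⊆ A: {}; union → int = {}
complement {N, E, S}; its interior {N, E, S}; cl(A) = X∖{N, E, S} = {}
boundary = {} ∖ {} = {}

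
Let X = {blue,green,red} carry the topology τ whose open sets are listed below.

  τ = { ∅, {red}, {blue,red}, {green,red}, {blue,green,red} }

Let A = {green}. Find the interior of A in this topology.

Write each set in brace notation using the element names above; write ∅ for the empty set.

∅

open subsets of A: ∅; so int(A) = ∅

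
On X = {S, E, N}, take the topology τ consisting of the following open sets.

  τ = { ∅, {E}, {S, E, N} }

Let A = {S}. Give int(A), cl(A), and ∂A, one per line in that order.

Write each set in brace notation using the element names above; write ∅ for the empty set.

int(A) = ∅
cl(A)  = {S, N}
∂A     = {S, N}

open subsets of A: ∅; so int(A) = ∅
closure: X∖int(X∖A) = X∖{E} = {S, N}
∂A = {S, N} minus ∅ = {S, N}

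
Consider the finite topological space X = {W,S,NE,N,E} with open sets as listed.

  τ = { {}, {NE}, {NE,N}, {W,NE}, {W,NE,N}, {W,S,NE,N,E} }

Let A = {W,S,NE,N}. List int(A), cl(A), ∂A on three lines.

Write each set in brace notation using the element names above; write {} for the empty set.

opens ⊆ A: {}, {NE}, {NE,N}, {W,NE}, {W,NE,N}; union → int = {W,NE,N}
complement {E}; its interior {}; cl(A) = X∖{} = {W,S,NE,N,E}
boundary = {W,S,NE,N,E} ∖ {W,NE,N} = {S,E}

int(A) = {W,NE,N}
cl(A)  = {W,S,NE,N,E}
∂A     = {S,E}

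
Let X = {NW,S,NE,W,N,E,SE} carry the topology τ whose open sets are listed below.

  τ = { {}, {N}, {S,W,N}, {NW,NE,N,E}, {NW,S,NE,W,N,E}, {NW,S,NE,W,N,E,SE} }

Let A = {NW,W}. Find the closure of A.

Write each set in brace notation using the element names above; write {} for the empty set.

{NW,S,NE,W,E,SE}

cl via duality: int({S,NE,N,E,SE}) = {N}, so X∖{N} = {NW,S,NE,W,E,SE}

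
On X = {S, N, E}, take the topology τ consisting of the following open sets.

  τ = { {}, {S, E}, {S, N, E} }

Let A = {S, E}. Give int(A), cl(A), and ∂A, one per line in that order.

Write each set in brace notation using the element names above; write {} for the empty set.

interior: largest open inside A is {S, E} (from {}, {S, E})
cl via duality: int({N}) = {}, so X∖{} = {S, N, E}
cl∖int = {N}

int(A) = {S, E}
cl(A)  = {S, N, E}
∂A     = {N}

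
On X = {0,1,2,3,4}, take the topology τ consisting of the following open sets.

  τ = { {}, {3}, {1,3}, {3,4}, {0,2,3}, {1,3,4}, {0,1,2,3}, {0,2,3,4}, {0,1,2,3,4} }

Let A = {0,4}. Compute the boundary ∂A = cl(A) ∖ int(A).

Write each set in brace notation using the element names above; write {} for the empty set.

U open, U⊆A: {}. int(A) = ⋃ = {}
X∖A={1,2,3}, int(X∖A)={1,3}, hence cl(A)={0,2,4}
∂A: remove int from cl → {0,2,4}

{0,2,4}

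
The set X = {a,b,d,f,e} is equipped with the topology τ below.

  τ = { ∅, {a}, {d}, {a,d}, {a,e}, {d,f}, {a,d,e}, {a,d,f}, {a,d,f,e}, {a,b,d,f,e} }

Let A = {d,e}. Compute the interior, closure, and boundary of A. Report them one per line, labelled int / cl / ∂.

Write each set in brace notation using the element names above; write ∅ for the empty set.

opens ⊆ A: ∅, {d}; union → int = {d}
complement {a,b,f}; its interior {a}; cl(A) = X∖{a} = {b,d,f,e}
boundary = {b,d,f,e} ∖ {d} = {b,f,e}

int(A) = {d}
cl(A)  = {b,d,f,e}
∂A     = {b,f,e}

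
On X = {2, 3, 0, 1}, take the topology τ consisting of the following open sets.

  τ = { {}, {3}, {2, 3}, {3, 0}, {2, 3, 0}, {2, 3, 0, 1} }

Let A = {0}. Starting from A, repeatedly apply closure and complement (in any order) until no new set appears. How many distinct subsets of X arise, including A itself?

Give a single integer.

6

complement {2, 3, 1}; its interior {2, 3}; cl(A) = X∖{2, 3} = {0, 1}
With k = closure, c = complement:
  1. A     = {0}
  2. kA    = {0, 1}
  3. cA    = {2, 3, 1}
  4. ckA   = {2, 3}
  5. kcA   = {2, 3, 0, 1}
  6. ckcA  = {}
k, c of each give nothing new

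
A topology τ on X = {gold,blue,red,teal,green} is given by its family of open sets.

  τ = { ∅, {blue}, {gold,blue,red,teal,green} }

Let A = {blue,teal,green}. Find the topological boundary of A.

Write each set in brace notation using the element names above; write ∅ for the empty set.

opens ⊆ A: ∅, {blue}; union → int = {blue}
complement {gold,red}; its interior ∅; cl(A) = X∖∅ = {gold,blue,red,teal,green}
boundary = {gold,blue,red,teal,green} ∖ {blue} = {gold,red,teal,green}

{gold,red,teal,green}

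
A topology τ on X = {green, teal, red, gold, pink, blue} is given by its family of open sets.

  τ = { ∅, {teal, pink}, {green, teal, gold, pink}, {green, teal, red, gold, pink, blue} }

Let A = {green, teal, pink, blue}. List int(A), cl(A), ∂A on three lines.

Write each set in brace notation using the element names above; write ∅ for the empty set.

open subsets of A: ∅, {teal, pink}; so int(A) = {teal, pink}
closure: X∖int(X∖A) = X∖∅ = {green, teal, red, gold, pink, blue}
∂A = {green, teal, red, gold, pink, blue} minus {teal, pink} = {green, red, gold, blue}

int(A) = {teal, pink}
cl(A)  = {green, teal, red, gold, pink, blue}
∂A     = {green, red, gold, blue}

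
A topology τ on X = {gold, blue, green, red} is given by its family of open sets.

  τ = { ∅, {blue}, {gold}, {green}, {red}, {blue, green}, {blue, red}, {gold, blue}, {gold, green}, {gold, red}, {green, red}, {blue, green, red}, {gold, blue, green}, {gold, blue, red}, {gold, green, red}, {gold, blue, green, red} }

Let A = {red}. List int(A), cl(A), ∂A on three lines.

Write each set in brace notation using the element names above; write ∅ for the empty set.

int(A) = {red}
cl(A)  = {red}
∂A     = ∅

U open, U⊆A: ∅, {red}. int(A) = ⋃ = {red}
X∖A={gold, blue, green}, int(X∖A)={gold, blue, green}, hence cl(A)={red}
∂A: remove int from cl → ∅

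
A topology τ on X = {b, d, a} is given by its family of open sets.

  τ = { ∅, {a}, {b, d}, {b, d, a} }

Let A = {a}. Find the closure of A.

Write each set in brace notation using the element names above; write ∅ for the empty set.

{a}

complement {b, d}; its interior {b, d}; cl(A) = X∖{b, d} = {a}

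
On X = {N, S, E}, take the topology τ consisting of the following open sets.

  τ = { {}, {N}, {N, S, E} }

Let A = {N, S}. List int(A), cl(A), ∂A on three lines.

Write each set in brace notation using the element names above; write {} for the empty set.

int(A) = {N}
cl(A)  = {N, S, E}
∂A     = {S, E}

opens ⊆ A: {}, {N}; union → int = {N}
complement {E}; its interior {}; cl(A) = X∖{} = {N, S, E}
boundary = {N, S, E} ∖ {N} = {S, E}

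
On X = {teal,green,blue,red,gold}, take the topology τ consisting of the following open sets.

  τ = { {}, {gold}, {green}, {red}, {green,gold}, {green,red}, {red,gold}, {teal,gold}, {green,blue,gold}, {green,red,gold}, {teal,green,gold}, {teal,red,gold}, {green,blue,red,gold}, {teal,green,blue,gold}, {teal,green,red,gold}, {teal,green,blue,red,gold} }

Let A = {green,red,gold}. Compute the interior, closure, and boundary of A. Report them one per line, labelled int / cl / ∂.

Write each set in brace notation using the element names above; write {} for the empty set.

interior: largest open inside A is {green,red,gold} (from {}, {gold}, {green}, {red}, {green,gold}, {red,gold}, {green,red}, {green,red,gold})
cl via duality: int({teal,blue}) = {}, so X∖{} = {teal,green,blue,red,gold}
cl∖int = {teal,blue}

int(A) = {green,red,gold}
cl(A)  = {teal,green,blue,red,gold}
∂A     = {teal,blue}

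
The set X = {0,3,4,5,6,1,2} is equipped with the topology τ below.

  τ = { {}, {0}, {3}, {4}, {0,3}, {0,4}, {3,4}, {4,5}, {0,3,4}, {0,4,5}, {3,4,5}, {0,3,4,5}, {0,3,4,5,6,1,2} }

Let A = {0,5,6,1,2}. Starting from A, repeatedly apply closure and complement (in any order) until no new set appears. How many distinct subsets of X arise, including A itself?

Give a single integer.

complement {3,4}; its interior {3,4}; cl(A) = X∖{3,4} = {0,5,6,1,2}
With k = closure, c = complement:
  1. A     = {0,5,6,1,2}
  2. cA    = {3,4}
  3. kcA   = {3,4,5,6,1,2}
  4. ckcA  = {0}
  5. kckcA = {0,6,1,2}
  6. ckckcA = {3,4,5}
k, c of each give nothing new

6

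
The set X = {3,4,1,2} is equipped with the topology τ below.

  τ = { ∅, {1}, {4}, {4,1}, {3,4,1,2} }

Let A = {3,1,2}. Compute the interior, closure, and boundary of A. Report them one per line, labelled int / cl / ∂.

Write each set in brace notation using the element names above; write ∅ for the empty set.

int(A) = {1}
cl(A)  = {3,1,2}
∂A     = {3,2}

U open, U⊆A: ∅, {1}. int(A) = ⋃ = {1}
X∖A={4}, int(X∖A)={4}, hence cl(A)={3,1,2}
∂A: remove int from cl → {3,2}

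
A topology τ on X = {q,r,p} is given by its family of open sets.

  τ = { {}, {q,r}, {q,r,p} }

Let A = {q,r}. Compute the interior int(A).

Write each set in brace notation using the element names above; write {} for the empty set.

U open, U⊆A: {}, {q,r}. int(A) = ⋃ = {q,r}

{q,r}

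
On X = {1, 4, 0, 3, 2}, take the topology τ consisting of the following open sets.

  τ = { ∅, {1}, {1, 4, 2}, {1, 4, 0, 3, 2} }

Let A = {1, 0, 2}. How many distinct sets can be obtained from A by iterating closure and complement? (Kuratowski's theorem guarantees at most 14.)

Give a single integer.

6

X∖A={4, 3}, int(X∖A)=∅, hence cl(A)={1, 4, 0, 3, 2}
Orbit (k=closure, c=complement):
  1. A     = {1, 0, 2}
  2. kA    = {1, 4, 0, 3, 2}
  3. cA    = {4, 3}
  4. ckA   = ∅
  5. kcA   = {4, 0, 3, 2}
  6. ckcA  = {1}
(closed under both — stop)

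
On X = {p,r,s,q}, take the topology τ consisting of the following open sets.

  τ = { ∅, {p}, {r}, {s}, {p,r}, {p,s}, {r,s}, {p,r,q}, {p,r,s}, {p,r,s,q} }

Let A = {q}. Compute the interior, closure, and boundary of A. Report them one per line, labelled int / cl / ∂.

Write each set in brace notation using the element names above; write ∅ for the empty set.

int(A) = ∅
cl(A)  = {q}
∂A     = {q}

interior: largest open inside A is ∅ (from ∅)
cl via duality: int({p,r,s}) = {p,r,s}, so X∖{p,r,s} = {q}
cl∖int = {q}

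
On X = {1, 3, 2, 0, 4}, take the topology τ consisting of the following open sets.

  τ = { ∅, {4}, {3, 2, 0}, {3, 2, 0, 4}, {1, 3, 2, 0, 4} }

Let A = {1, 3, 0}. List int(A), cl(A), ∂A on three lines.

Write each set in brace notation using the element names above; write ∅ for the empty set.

open subsets of A: ∅; so int(A) = ∅
closure: X∖int(X∖A) = X∖{4} = {1, 3, 2, 0}
∂A = {1, 3, 2, 0} minus ∅ = {1, 3, 2, 0}

int(A) = ∅
cl(A)  = {1, 3, 2, 0}
∂A     = {1, 3, 2, 0}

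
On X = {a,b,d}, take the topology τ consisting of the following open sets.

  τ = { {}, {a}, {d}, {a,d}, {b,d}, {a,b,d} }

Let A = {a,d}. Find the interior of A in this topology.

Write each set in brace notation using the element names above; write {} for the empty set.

open subsets of A: {}, {d}, {a}, {a,d}; so int(A) = {a,d}

{a,d}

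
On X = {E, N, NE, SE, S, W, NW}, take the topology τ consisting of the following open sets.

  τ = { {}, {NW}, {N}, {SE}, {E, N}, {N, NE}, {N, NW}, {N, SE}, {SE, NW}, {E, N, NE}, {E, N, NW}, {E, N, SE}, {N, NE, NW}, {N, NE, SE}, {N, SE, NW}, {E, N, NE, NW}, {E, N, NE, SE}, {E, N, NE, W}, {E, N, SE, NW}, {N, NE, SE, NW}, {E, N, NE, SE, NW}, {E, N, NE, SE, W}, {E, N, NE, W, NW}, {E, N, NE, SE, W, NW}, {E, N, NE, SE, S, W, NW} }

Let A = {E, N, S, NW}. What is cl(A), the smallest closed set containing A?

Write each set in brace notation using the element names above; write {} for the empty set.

X∖A={NE, SE, W}, int(X∖A)={SE}, hence cl(A)={E, N, NE, S, W, NW}

{E, N, NE, S, W, NW}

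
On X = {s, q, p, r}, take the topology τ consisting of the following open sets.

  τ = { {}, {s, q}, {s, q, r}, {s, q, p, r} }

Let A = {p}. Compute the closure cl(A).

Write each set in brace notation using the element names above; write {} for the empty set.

{p}

complement {s, q, r}; its interior {s, q, r}; cl(A) = X∖{s, q, r} = {p}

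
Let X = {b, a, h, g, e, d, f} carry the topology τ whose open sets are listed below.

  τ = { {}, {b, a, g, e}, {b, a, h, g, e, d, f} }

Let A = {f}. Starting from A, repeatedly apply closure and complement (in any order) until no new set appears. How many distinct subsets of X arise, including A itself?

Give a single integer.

6

closure: X∖int(X∖A) = X∖{b, a, g, e} = {h, d, f}
Let k=closure and c=complement:
  1. A     = {f}
  2. kA    = {h, d, f}
  3. cA    = {b, a, h, g, e, d}
  4. ckA   = {b, a, g, e}
  5. kcA   = {b, a, h, g, e, d, f}
  6. ckcA  = {}
— saturated at 6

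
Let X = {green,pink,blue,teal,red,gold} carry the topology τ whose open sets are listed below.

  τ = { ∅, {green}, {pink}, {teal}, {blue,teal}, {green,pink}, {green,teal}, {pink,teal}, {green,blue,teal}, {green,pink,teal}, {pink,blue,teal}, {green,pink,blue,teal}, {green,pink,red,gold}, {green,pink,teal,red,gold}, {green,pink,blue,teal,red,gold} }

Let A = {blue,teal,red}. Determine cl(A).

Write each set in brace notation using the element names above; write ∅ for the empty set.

cl via duality: int({green,pink,gold}) = {green,pink}, so X∖{green,pink} = {blue,teal,red,gold}

{blue,teal,red,gold}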